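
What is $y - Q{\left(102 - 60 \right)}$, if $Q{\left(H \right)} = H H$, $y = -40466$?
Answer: $-42230$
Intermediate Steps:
$Q{\left(H \right)} = H^{2}$
$y - Q{\left(102 - 60 \right)} = -40466 - \left(102 - 60\right)^{2} = -40466 - 42^{2} = -40466 - 1764 = -42230$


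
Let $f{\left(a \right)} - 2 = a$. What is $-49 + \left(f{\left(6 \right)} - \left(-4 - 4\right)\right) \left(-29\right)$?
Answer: $-513$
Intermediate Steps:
$f{\left(a \right)} = 2 + a$
$-49 + \left(f{\left(6 \right)} - \left(-4 - 4\right)\right) \left(-29\right) = -49 + \left(\left(2 + 6\right) - \left(-4 - 4\right)\right) \left(-29\right) = -49 + \left(8 - -8\right) \left(-29\right) = -49 + \left(8 + 8\right) \left(-29\right) = -49 + 16 \left(-29\right) = -49 - 464 = -513$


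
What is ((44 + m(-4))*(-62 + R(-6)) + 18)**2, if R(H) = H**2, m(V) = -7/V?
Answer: 5489649/4 ≈ 1.3724e+6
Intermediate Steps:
((44 + m(-4))*(-62 + R(-6)) + 18)**2 = ((44 - 7/(-4))*(-62 + (-6)**2) + 18)**2 = ((44 - 7*(-1/4))*(-62 + 36) + 18)**2 = ((44 + 7/4)*(-26) + 18)**2 = ((183/4)*(-26) + 18)**2 = (-2379/2 + 18)**2 = (-2343/2)**2 = 5489649/4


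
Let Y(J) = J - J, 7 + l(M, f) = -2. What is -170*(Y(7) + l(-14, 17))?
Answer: 1530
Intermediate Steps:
l(M, f) = -9 (l(M, f) = -7 - 2 = -9)
Y(J) = 0
-170*(Y(7) + l(-14, 17)) = -170*(0 - 9) = -170*(-9) = 1530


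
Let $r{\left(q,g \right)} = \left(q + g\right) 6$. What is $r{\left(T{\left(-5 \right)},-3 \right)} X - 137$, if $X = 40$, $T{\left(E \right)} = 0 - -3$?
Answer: $-137$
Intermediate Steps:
$T{\left(E \right)} = 3$ ($T{\left(E \right)} = 0 + 3 = 3$)
$r{\left(q,g \right)} = 6 g + 6 q$ ($r{\left(q,g \right)} = \left(g + q\right) 6 = 6 g + 6 q$)
$r{\left(T{\left(-5 \right)},-3 \right)} X - 137 = \left(6 \left(-3\right) + 6 \cdot 3\right) 40 - 137 = \left(-18 + 18\right) 40 - 137 = 0 \cdot 40 - 137 = 0 - 137 = -137$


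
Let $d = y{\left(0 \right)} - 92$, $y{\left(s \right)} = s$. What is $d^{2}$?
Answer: $8464$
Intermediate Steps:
$d = -92$ ($d = 0 - 92 = -92$)
$d^{2} = \left(-92\right)^{2} = 8464$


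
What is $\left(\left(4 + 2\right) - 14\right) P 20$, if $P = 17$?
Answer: $-2720$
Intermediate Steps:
$\left(\left(4 + 2\right) - 14\right) P 20 = \left(\left(4 + 2\right) - 14\right) 17 \cdot 20 = \left(6 - 14\right) 17 \cdot 20 = \left(-8\right) 17 \cdot 20 = \left(-136\right) 20 = -2720$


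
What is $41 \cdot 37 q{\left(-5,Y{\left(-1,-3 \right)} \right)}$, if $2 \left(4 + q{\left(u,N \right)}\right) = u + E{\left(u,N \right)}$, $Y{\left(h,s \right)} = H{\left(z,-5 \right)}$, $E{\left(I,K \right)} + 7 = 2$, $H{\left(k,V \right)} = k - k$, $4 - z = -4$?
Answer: $-13653$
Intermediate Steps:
$z = 8$ ($z = 4 - -4 = 4 + 4 = 8$)
$H{\left(k,V \right)} = 0$
$E{\left(I,K \right)} = -5$ ($E{\left(I,K \right)} = -7 + 2 = -5$)
$Y{\left(h,s \right)} = 0$
$q{\left(u,N \right)} = - \frac{13}{2} + \frac{u}{2}$ ($q{\left(u,N \right)} = -4 + \frac{u - 5}{2} = -4 + \frac{-5 + u}{2} = -4 + \left(- \frac{5}{2} + \frac{u}{2}\right) = - \frac{13}{2} + \frac{u}{2}$)
$41 \cdot 37 q{\left(-5,Y{\left(-1,-3 \right)} \right)} = 41 \cdot 37 \left(- \frac{13}{2} + \frac{1}{2} \left(-5\right)\right) = 1517 \left(- \frac{13}{2} - \frac{5}{2}\right) = 1517 \left(-9\right) = -13653$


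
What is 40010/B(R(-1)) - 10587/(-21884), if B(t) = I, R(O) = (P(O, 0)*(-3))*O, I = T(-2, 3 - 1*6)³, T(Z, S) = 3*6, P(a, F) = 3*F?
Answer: 58582639/7976718 ≈ 7.3442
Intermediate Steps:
T(Z, S) = 18
I = 5832 (I = 18³ = 5832)
R(O) = 0 (R(O) = ((3*0)*(-3))*O = (0*(-3))*O = 0*O = 0)
B(t) = 5832
40010/B(R(-1)) - 10587/(-21884) = 40010/5832 - 10587/(-21884) = 40010*(1/5832) - 10587*(-1/21884) = 20005/2916 + 10587/21884 = 58582639/7976718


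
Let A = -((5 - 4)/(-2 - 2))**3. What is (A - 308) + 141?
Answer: -10687/64 ≈ -166.98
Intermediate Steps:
A = 1/64 (A = -(1/(-4))**3 = -(1*(-1/4))**3 = -(-1/4)**3 = -1*(-1/64) = 1/64 ≈ 0.015625)
(A - 308) + 141 = (1/64 - 308) + 141 = -19711/64 + 141 = -10687/64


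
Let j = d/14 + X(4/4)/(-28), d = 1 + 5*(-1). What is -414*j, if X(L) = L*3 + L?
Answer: 1242/7 ≈ 177.43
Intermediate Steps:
X(L) = 4*L (X(L) = 3*L + L = 4*L)
d = -4 (d = 1 - 5 = -4)
j = -3/7 (j = -4/14 + (4*(4/4))/(-28) = -4*1/14 + (4*(4*(¼)))*(-1/28) = -2/7 + (4*1)*(-1/28) = -2/7 + 4*(-1/28) = -2/7 - ⅐ = -3/7 ≈ -0.42857)
-414*j = -414*(-3/7) = 1242/7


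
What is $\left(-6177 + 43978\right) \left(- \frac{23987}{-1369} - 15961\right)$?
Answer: $- \frac{825068138222}{1369} \approx -6.0268 \cdot 10^{8}$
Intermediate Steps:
$\left(-6177 + 43978\right) \left(- \frac{23987}{-1369} - 15961\right) = 37801 \left(\left(-23987\right) \left(- \frac{1}{1369}\right) - 15961\right) = 37801 \left(\frac{23987}{1369} - 15961\right) = 37801 \left(- \frac{21826622}{1369}\right) = - \frac{825068138222}{1369}$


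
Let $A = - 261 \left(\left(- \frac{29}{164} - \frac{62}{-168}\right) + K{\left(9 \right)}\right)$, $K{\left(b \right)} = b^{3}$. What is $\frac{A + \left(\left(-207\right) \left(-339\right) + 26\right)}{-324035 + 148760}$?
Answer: $\frac{68948977}{100607850} \approx 0.68532$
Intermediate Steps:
$A = - \frac{109243203}{574}$ ($A = - 261 \left(\left(- \frac{29}{164} - \frac{62}{-168}\right) + 9^{3}\right) = - 261 \left(\left(\left(-29\right) \frac{1}{164} - - \frac{31}{84}\right) + 729\right) = - 261 \left(\left(- \frac{29}{164} + \frac{31}{84}\right) + 729\right) = - 261 \left(\frac{331}{1722} + 729\right) = \left(-261\right) \frac{1255669}{1722} = - \frac{109243203}{574} \approx -1.9032 \cdot 10^{5}$)
$\frac{A + \left(\left(-207\right) \left(-339\right) + 26\right)}{-324035 + 148760} = \frac{- \frac{109243203}{574} + \left(\left(-207\right) \left(-339\right) + 26\right)}{-324035 + 148760} = \frac{- \frac{109243203}{574} + \left(70173 + 26\right)}{-175275} = \left(- \frac{109243203}{574} + 70199\right) \left(- \frac{1}{175275}\right) = \left(- \frac{68948977}{574}\right) \left(- \frac{1}{175275}\right) = \frac{68948977}{100607850}$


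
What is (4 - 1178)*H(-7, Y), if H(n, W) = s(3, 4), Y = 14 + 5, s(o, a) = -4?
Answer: 4696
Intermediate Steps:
Y = 19
H(n, W) = -4
(4 - 1178)*H(-7, Y) = (4 - 1178)*(-4) = -1174*(-4) = 4696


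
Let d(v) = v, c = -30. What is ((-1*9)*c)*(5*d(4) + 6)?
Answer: 7020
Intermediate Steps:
((-1*9)*c)*(5*d(4) + 6) = (-1*9*(-30))*(5*4 + 6) = (-9*(-30))*(20 + 6) = 270*26 = 7020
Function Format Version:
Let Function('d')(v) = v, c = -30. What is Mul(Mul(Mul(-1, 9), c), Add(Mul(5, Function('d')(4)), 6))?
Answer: 7020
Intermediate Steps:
Mul(Mul(Mul(-1, 9), c), Add(Mul(5, Function('d')(4)), 6)) = Mul(Mul(Mul(-1, 9), -30), Add(Mul(5, 4), 6)) = Mul(Mul(-9, -30), Add(20, 6)) = Mul(270, 26) = 7020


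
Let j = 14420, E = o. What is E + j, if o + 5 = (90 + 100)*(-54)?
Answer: 4155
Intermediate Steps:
o = -10265 (o = -5 + (90 + 100)*(-54) = -5 + 190*(-54) = -5 - 10260 = -10265)
E = -10265
E + j = -10265 + 14420 = 4155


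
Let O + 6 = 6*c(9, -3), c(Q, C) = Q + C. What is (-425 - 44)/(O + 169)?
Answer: -469/199 ≈ -2.3568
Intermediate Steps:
c(Q, C) = C + Q
O = 30 (O = -6 + 6*(-3 + 9) = -6 + 6*6 = -6 + 36 = 30)
(-425 - 44)/(O + 169) = (-425 - 44)/(30 + 169) = -469/199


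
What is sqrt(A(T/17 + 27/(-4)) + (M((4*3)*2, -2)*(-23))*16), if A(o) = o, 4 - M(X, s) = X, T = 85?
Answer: sqrt(29433)/2 ≈ 85.780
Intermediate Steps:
M(X, s) = 4 - X
sqrt(A(T/17 + 27/(-4)) + (M((4*3)*2, -2)*(-23))*16) = sqrt((85/17 + 27/(-4)) + ((4 - 4*3*2)*(-23))*16) = sqrt((85*(1/17) + 27*(-1/4)) + ((4 - 12*2)*(-23))*16) = sqrt((5 - 27/4) + ((4 - 1*24)*(-23))*16) = sqrt(-7/4 + ((4 - 24)*(-23))*16) = sqrt(-7/4 - 20*(-23)*16) = sqrt(-7/4 + 460*16) = sqrt(-7/4 + 7360) = sqrt(29433/4) = sqrt(29433)/2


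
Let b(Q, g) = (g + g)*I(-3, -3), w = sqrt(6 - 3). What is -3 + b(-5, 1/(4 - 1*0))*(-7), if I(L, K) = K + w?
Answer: 15/2 - 7*sqrt(3)/2 ≈ 1.4378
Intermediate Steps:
w = sqrt(3) ≈ 1.7320
I(L, K) = K + sqrt(3)
b(Q, g) = 2*g*(-3 + sqrt(3)) (b(Q, g) = (g + g)*(-3 + sqrt(3)) = (2*g)*(-3 + sqrt(3)) = 2*g*(-3 + sqrt(3)))
-3 + b(-5, 1/(4 - 1*0))*(-7) = -3 + (2*(-3 + sqrt(3))/(4 - 1*0))*(-7) = -3 + (2*(-3 + sqrt(3))/(4 + 0))*(-7) = -3 + (2*(-3 + sqrt(3))/4)*(-7) = -3 + (2*(1/4)*(-3 + sqrt(3)))*(-7) = -3 + (-3/2 + sqrt(3)/2)*(-7) = -3 + (21/2 - 7*sqrt(3)/2) = 15/2 - 7*sqrt(3)/2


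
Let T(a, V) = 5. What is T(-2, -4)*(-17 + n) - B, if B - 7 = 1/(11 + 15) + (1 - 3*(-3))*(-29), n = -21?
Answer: 2417/26 ≈ 92.962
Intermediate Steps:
B = -7357/26 (B = 7 + (1/(11 + 15) + (1 - 3*(-3))*(-29)) = 7 + (1/26 + (1 + 9)*(-29)) = 7 + (1/26 + 10*(-29)) = 7 + (1/26 - 290) = 7 - 7539/26 = -7357/26 ≈ -282.96)
T(-2, -4)*(-17 + n) - B = 5*(-17 - 21) - 1*(-7357/26) = 5*(-38) + 7357/26 = -190 + 7357/26 = 2417/26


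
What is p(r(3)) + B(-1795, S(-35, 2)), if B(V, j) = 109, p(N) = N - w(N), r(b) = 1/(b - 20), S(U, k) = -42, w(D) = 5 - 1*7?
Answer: 1886/17 ≈ 110.94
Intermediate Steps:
w(D) = -2 (w(D) = 5 - 7 = -2)
r(b) = 1/(-20 + b)
p(N) = 2 + N (p(N) = N - 1*(-2) = N + 2 = 2 + N)
p(r(3)) + B(-1795, S(-35, 2)) = (2 + 1/(-20 + 3)) + 109 = (2 + 1/(-17)) + 109 = (2 - 1/17) + 109 = 33/17 + 109 = 1886/17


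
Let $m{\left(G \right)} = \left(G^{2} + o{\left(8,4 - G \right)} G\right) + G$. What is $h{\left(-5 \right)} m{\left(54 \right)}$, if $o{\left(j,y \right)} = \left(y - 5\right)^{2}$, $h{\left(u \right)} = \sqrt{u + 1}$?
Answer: $332640 i \approx 3.3264 \cdot 10^{5} i$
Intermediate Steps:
$h{\left(u \right)} = \sqrt{1 + u}$
$o{\left(j,y \right)} = \left(-5 + y\right)^{2}$
$m{\left(G \right)} = G + G^{2} + G \left(-1 - G\right)^{2}$ ($m{\left(G \right)} = \left(G^{2} + \left(-5 - \left(-4 + G\right)\right)^{2} G\right) + G = \left(G^{2} + \left(-1 - G\right)^{2} G\right) + G = \left(G^{2} + G \left(-1 - G\right)^{2}\right) + G = G + G^{2} + G \left(-1 - G\right)^{2}$)
$h{\left(-5 \right)} m{\left(54 \right)} = \sqrt{1 - 5} \cdot 54 \left(1 + 54 + \left(1 + 54\right)^{2}\right) = \sqrt{-4} \cdot 54 \left(1 + 54 + 55^{2}\right) = 2 i 54 \left(1 + 54 + 3025\right) = 2 i 54 \cdot 3080 = 2 i 166320 = 332640 i$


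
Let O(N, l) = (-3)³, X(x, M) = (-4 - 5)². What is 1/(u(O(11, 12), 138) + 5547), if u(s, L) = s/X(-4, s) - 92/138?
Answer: 1/5546 ≈ 0.00018031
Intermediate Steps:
X(x, M) = 81 (X(x, M) = (-9)² = 81)
O(N, l) = -27
u(s, L) = -⅔ + s/81 (u(s, L) = s/81 - 92/138 = s*(1/81) - 92*1/138 = s/81 - ⅔ = -⅔ + s/81)
1/(u(O(11, 12), 138) + 5547) = 1/((-⅔ + (1/81)*(-27)) + 5547) = 1/((-⅔ - ⅓) + 5547) = 1/(-1 + 5547) = 1/5546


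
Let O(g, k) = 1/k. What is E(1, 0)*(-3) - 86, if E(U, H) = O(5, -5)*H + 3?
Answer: -95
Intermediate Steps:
E(U, H) = 3 - H/5 (E(U, H) = H/(-5) + 3 = -H/5 + 3 = 3 - H/5)
E(1, 0)*(-3) - 86 = (3 - ⅕*0)*(-3) - 86 = (3 + 0)*(-3) - 86 = 3*(-3) - 86 = -9 - 86 = -95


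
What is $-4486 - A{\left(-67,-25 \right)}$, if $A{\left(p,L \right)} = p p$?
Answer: $-8975$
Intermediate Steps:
$A{\left(p,L \right)} = p^{2}$
$-4486 - A{\left(-67,-25 \right)} = -4486 - \left(-67\right)^{2} = -4486 - 4489 = -8975$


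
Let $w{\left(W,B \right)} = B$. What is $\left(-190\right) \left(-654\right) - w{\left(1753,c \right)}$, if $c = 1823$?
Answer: $122437$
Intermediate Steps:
$\left(-190\right) \left(-654\right) - w{\left(1753,c \right)} = \left(-190\right) \left(-654\right) - 1823 = 124260 - 1823 = 122437$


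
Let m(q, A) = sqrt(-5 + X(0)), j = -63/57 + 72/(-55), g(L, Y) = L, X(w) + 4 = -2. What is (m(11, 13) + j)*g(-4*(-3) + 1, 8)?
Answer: -32799/1045 + 13*I*sqrt(11) ≈ -31.387 + 43.116*I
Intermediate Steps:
X(w) = -6 (X(w) = -4 - 2 = -6)
j = -2523/1045 (j = -63*1/57 + 72*(-1/55) = -21/19 - 72/55 = -2523/1045 ≈ -2.4144)
m(q, A) = I*sqrt(11) (m(q, A) = sqrt(-5 - 6) = sqrt(-11) = I*sqrt(11))
(m(11, 13) + j)*g(-4*(-3) + 1, 8) = (I*sqrt(11) - 2523/1045)*(-4*(-3) + 1) = (-2523/1045 + I*sqrt(11))*(12 + 1) = (-2523/1045 + I*sqrt(11))*13 = -32799/1045 + 13*I*sqrt(11)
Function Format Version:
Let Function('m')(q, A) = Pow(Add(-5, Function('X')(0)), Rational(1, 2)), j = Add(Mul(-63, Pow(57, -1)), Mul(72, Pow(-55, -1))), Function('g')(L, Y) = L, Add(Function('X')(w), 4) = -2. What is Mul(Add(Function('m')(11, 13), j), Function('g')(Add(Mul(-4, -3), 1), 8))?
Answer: Add(Rational(-32799, 1045), Mul(13, I, Pow(11, Rational(1, 2)))) ≈ Add(-31.387, Mul(43.116, I))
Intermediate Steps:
Function('X')(w) = -6 (Function('X')(w) = Add(-4, -2) = -6)
j = Rational(-2523, 1045) (j = Add(Mul(-63, Rational(1, 57)), Mul(72, Rational(-1, 55))) = Add(Rational(-21, 19), Rational(-72, 55)) = Rational(-2523, 1045) ≈ -2.4144)
Function('m')(q, A) = Mul(I, Pow(11, Rational(1, 2))) (Function('m')(q, A) = Pow(Add(-5, -6), Rational(1, 2)) = Pow(-11, Rational(1, 2)) = Mul(I, Pow(11, Rational(1, 2))))
Mul(Add(Function('m')(11, 13), j), Function('g')(Add(Mul(-4, -3), 1), 8)) = Mul(Add(Mul(I, Pow(11, Rational(1, 2))), Rational(-2523, 1045)), Add(Mul(-4, -3), 1)) = Mul(Add(Rational(-2523, 1045), Mul(I, Pow(11, Rational(1, 2)))), Add(12, 1)) = Mul(Add(Rational(-2523, 1045), Mul(I, Pow(11, Rational(1, 2)))), 13) = Add(Rational(-32799, 1045), Mul(13, I, Pow(11, Rational(1, 2))))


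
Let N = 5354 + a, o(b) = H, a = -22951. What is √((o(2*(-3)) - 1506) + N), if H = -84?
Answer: I*√19187 ≈ 138.52*I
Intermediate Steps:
o(b) = -84
N = -17597 (N = 5354 - 22951 = -17597)
√((o(2*(-3)) - 1506) + N) = √((-84 - 1506) - 17597) = √(-1590 - 17597) = √(-19187) = I*√19187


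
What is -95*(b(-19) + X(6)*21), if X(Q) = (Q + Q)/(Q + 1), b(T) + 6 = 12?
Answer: -3990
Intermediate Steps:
b(T) = 6 (b(T) = -6 + 12 = 6)
X(Q) = 2*Q/(1 + Q) (X(Q) = (2*Q)/(1 + Q) = 2*Q/(1 + Q))
-95*(b(-19) + X(6)*21) = -95*(6 + (2*6/(1 + 6))*21) = -95*(6 + (2*6/7)*21) = -95*(6 + (2*6*(1/7))*21) = -95*(6 + (12/7)*21) = -95*(6 + 36) = -95*42 = -3990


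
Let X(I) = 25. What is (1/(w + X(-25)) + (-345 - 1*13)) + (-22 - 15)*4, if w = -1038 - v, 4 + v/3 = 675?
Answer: -1531157/3026 ≈ -506.00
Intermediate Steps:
v = 2013 (v = -12 + 3*675 = -12 + 2025 = 2013)
w = -3051 (w = -1038 - 1*2013 = -1038 - 2013 = -3051)
(1/(w + X(-25)) + (-345 - 1*13)) + (-22 - 15)*4 = (1/(-3051 + 25) + (-345 - 1*13)) + (-22 - 15)*4 = (1/(-3026) + (-345 - 13)) - 37*4 = (-1/3026 - 358) - 148 = -1083309/3026 - 148 = -1531157/3026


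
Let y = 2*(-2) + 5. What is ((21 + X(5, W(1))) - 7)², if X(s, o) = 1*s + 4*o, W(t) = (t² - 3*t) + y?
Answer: 225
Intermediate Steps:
y = 1 (y = -4 + 5 = 1)
W(t) = 1 + t² - 3*t (W(t) = (t² - 3*t) + 1 = 1 + t² - 3*t)
X(s, o) = s + 4*o
((21 + X(5, W(1))) - 7)² = ((21 + (5 + 4*(1 + 1² - 3*1))) - 7)² = ((21 + (5 + 4*(1 + 1 - 3))) - 7)² = ((21 + (5 + 4*(-1))) - 7)² = ((21 + (5 - 4)) - 7)² = ((21 + 1) - 7)² = (22 - 7)² = 15² = 225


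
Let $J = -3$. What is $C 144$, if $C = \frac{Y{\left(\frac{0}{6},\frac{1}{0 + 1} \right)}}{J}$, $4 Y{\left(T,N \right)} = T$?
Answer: $0$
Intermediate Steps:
$Y{\left(T,N \right)} = \frac{T}{4}$
$C = 0$ ($C = \frac{\frac{1}{4} \cdot \frac{0}{6}}{-3} = \frac{0 \cdot \frac{1}{6}}{4} \left(- \frac{1}{3}\right) = \frac{1}{4} \cdot 0 \left(- \frac{1}{3}\right) = 0 \left(- \frac{1}{3}\right) = 0$)
$C 144 = 0 \cdot 144 = 0$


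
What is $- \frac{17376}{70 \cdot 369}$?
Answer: $- \frac{2896}{4305} \approx -0.67271$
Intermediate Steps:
$- \frac{17376}{70 \cdot 369} = - \frac{17376}{25830} = \left(-17376\right) \frac{1}{25830} = - \frac{2896}{4305}$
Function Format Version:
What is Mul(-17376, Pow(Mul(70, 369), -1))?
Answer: Rational(-2896, 4305) ≈ -0.67271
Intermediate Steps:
Mul(-17376, Pow(Mul(70, 369), -1)) = Mul(-17376, Pow(25830, -1)) = Mul(-17376, Rational(1, 25830)) = Rational(-2896, 4305)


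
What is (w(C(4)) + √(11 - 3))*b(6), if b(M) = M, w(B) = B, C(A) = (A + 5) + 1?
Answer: 60 + 12*√2 ≈ 76.971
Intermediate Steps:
C(A) = 6 + A (C(A) = (5 + A) + 1 = 6 + A)
(w(C(4)) + √(11 - 3))*b(6) = ((6 + 4) + √(11 - 3))*6 = (10 + √8)*6 = (10 + 2*√2)*6 = 60 + 12*√2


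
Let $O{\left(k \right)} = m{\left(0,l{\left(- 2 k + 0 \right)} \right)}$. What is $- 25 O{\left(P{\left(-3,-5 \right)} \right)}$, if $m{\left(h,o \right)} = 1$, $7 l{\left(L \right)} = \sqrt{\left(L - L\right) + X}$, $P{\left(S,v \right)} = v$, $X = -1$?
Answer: $-25$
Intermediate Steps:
$l{\left(L \right)} = \frac{i}{7}$ ($l{\left(L \right)} = \frac{\sqrt{\left(L - L\right) - 1}}{7} = \frac{\sqrt{0 - 1}}{7} = \frac{\sqrt{-1}}{7} = \frac{i}{7}$)
$O{\left(k \right)} = 1$
$- 25 O{\left(P{\left(-3,-5 \right)} \right)} = \left(-25\right) 1 = -25$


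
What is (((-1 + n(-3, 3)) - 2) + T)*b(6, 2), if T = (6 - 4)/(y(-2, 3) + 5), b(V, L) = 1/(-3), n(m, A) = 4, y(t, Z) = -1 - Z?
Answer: -1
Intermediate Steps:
b(V, L) = -1/3
T = 2 (T = (6 - 4)/((-1 - 1*3) + 5) = 2/((-1 - 3) + 5) = 2/(-4 + 5) = 2/1 = 2*1 = 2)
(((-1 + n(-3, 3)) - 2) + T)*b(6, 2) = (((-1 + 4) - 2) + 2)*(-1/3) = ((3 - 2) + 2)*(-1/3) = (1 + 2)*(-1/3) = 3*(-1/3) = -1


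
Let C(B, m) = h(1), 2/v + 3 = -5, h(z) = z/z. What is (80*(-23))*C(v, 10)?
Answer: -1840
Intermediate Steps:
h(z) = 1
v = -¼ (v = 2/(-3 - 5) = 2/(-8) = 2*(-⅛) = -¼ ≈ -0.25000)
C(B, m) = 1
(80*(-23))*C(v, 10) = (80*(-23))*1 = -1840*1 = -1840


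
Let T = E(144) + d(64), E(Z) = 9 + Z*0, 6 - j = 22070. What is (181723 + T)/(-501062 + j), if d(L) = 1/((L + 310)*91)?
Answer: -6185066889/17804070284 ≈ -0.34740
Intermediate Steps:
j = -22064 (j = 6 - 1*22070 = 6 - 22070 = -22064)
E(Z) = 9 (E(Z) = 9 + 0 = 9)
d(L) = 1/(91*(310 + L)) (d(L) = (1/91)/(310 + L) = 1/(91*(310 + L)))
T = 306307/34034 (T = 9 + 1/(91*(310 + 64)) = 9 + (1/91)/374 = 9 + (1/91)*(1/374) = 9 + 1/34034 = 306307/34034 ≈ 9.0000)
(181723 + T)/(-501062 + j) = (181723 + 306307/34034)/(-501062 - 22064) = (6185066889/34034)/(-523126) = (6185066889/34034)*(-1/523126) = -6185066889/17804070284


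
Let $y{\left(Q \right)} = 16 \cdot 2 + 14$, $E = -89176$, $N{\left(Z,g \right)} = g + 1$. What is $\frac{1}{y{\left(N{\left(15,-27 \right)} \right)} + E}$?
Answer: $- \frac{1}{89130} \approx -1.122 \cdot 10^{-5}$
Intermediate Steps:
$N{\left(Z,g \right)} = 1 + g$
$y{\left(Q \right)} = 46$ ($y{\left(Q \right)} = 32 + 14 = 46$)
$\frac{1}{y{\left(N{\left(15,-27 \right)} \right)} + E} = \frac{1}{46 - 89176} = \frac{1}{-89130} = - \frac{1}{89130}$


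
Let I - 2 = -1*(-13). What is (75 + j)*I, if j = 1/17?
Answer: 19140/17 ≈ 1125.9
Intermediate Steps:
I = 15 (I = 2 - 1*(-13) = 2 + 13 = 15)
j = 1/17 ≈ 0.058824
(75 + j)*I = (75 + 1/17)*15 = (1276/17)*15 = 19140/17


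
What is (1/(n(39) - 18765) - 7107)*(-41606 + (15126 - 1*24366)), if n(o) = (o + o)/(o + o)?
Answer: 3390303206827/9382 ≈ 3.6136e+8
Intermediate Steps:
n(o) = 1 (n(o) = (2*o)/((2*o)) = (2*o)*(1/(2*o)) = 1)
(1/(n(39) - 18765) - 7107)*(-41606 + (15126 - 1*24366)) = (1/(1 - 18765) - 7107)*(-41606 + (15126 - 1*24366)) = (1/(-18764) - 7107)*(-41606 + (15126 - 24366)) = (-1/18764 - 7107)*(-41606 - 9240) = -133355749/18764*(-50846) = 3390303206827/9382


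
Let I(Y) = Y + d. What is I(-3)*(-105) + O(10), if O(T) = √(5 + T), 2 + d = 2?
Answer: 315 + √15 ≈ 318.87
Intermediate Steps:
d = 0 (d = -2 + 2 = 0)
I(Y) = Y (I(Y) = Y + 0 = Y)
I(-3)*(-105) + O(10) = -3*(-105) + √(5 + 10) = 315 + √15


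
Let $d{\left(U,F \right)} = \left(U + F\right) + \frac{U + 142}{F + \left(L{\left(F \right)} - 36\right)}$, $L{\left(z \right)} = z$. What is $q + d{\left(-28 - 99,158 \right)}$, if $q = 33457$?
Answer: $\frac{1875331}{56} \approx 33488.0$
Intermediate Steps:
$d{\left(U,F \right)} = F + U + \frac{142 + U}{-36 + 2 F}$ ($d{\left(U,F \right)} = \left(U + F\right) + \frac{U + 142}{F + \left(F - 36\right)} = \left(F + U\right) + \frac{142 + U}{F + \left(F - 36\right)} = \left(F + U\right) + \frac{142 + U}{F + \left(-36 + F\right)} = \left(F + U\right) + \frac{142 + U}{-36 + 2 F} = F + U + \frac{142 + U}{-36 + 2 F}$)
$q + d{\left(-28 - 99,158 \right)} = 33457 + \frac{71 + 158^{2} - 2844 - \frac{35 \left(-28 - 99\right)}{2} + 158 \left(-28 - 99\right)}{-18 + 158} = 33457 + \frac{71 + 24964 - 2844 - \frac{35 \left(-28 - 99\right)}{2} + 158 \left(-28 - 99\right)}{140} = 33457 + \frac{71 + 24964 - 2844 - - \frac{4445}{2} + 158 \left(-127\right)}{140} = 33457 + \frac{71 + 24964 - 2844 + \frac{4445}{2} - 20066}{140} = 33457 + \frac{1}{140} \cdot \frac{8695}{2} = 33457 + \frac{1739}{56} = \frac{1875331}{56}$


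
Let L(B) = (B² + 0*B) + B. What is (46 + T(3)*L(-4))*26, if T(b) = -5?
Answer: -364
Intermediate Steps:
L(B) = B + B² (L(B) = (B² + 0) + B = B² + B = B + B²)
(46 + T(3)*L(-4))*26 = (46 - (-20)*(1 - 4))*26 = (46 - (-20)*(-3))*26 = (46 - 5*12)*26 = (46 - 60)*26 = -14*26 = -364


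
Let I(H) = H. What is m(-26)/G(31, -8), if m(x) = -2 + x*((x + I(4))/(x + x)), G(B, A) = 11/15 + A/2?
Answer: 195/49 ≈ 3.9796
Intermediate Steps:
G(B, A) = 11/15 + A/2 (G(B, A) = 11*(1/15) + A*(½) = 11/15 + A/2)
m(x) = x/2 (m(x) = -2 + x*((x + 4)/(x + x)) = -2 + x*((4 + x)/((2*x))) = -2 + x*((4 + x)*(1/(2*x))) = -2 + x*((4 + x)/(2*x)) = -2 + (2 + x/2) = x/2)
m(-26)/G(31, -8) = ((½)*(-26))/(11/15 + (½)*(-8)) = -13/(11/15 - 4) = -13/(-49/15) = -13*(-15/49) = 195/49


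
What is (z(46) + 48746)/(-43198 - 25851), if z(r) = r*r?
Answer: -50862/69049 ≈ -0.73661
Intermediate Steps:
z(r) = r**2
(z(46) + 48746)/(-43198 - 25851) = (46**2 + 48746)/(-43198 - 25851) = (2116 + 48746)/(-69049) = 50862*(-1/69049) = -50862/69049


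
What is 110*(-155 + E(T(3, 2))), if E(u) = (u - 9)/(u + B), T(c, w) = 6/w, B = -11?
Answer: -33935/2 ≈ -16968.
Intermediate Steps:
E(u) = (-9 + u)/(-11 + u) (E(u) = (u - 9)/(u - 11) = (-9 + u)/(-11 + u))
110*(-155 + E(T(3, 2))) = 110*(-155 + (-9 + 6/2)/(-11 + 6/2)) = 110*(-155 + (-9 + 6*(½))/(-11 + 6*(½))) = 110*(-155 + (-9 + 3)/(-11 + 3)) = 110*(-155 - 6/(-8)) = 110*(-155 - ⅛*(-6)) = 110*(-155 + ¾) = 110*(-617/4) = -33935/2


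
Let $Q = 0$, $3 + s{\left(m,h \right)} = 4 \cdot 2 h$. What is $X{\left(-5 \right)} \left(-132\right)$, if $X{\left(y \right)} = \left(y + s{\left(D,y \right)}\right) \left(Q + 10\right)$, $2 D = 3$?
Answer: $63360$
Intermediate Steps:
$D = \frac{3}{2}$ ($D = \frac{1}{2} \cdot 3 = \frac{3}{2} \approx 1.5$)
$s{\left(m,h \right)} = -3 + 8 h$ ($s{\left(m,h \right)} = -3 + 4 \cdot 2 h = -3 + 8 h$)
$X{\left(y \right)} = -30 + 90 y$ ($X{\left(y \right)} = \left(y + \left(-3 + 8 y\right)\right) \left(0 + 10\right) = \left(-3 + 9 y\right) 10 = -30 + 90 y$)
$X{\left(-5 \right)} \left(-132\right) = \left(-30 + 90 \left(-5\right)\right) \left(-132\right) = \left(-30 - 450\right) \left(-132\right) = \left(-480\right) \left(-132\right) = 63360$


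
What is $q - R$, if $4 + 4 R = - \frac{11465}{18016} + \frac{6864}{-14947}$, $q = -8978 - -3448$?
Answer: $- \frac{5955215392453}{1077140608} \approx -5528.7$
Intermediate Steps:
$q = -5530$ ($q = -8978 + 3448 = -5530$)
$R = - \frac{1372169787}{1077140608}$ ($R = -1 + \frac{- \frac{11465}{18016} + \frac{6864}{-14947}}{4} = -1 + \frac{\left(-11465\right) \frac{1}{18016} + 6864 \left(- \frac{1}{14947}\right)}{4} = -1 + \frac{- \frac{11465}{18016} - \frac{6864}{14947}}{4} = -1 + \frac{1}{4} \left(- \frac{295029179}{269285152}\right) = -1 - \frac{295029179}{1077140608} = - \frac{1372169787}{1077140608} \approx -1.2739$)
$q - R = -5530 - - \frac{1372169787}{1077140608} = -5530 + \frac{1372169787}{1077140608} = - \frac{5955215392453}{1077140608}$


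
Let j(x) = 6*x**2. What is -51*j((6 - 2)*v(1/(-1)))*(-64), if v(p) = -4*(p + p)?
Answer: 20054016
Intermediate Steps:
v(p) = -8*p
-51*j((6 - 2)*v(1/(-1)))*(-64) = -306*((6 - 2)*(-8/(-1)))**2*(-64) = -306*(4*(-8*(-1)))**2*(-64) = -306*(4*8)**2*(-64) = -306*32**2*(-64) = -306*1024*(-64) = -51*6144*(-64) = -313344*(-64) = 20054016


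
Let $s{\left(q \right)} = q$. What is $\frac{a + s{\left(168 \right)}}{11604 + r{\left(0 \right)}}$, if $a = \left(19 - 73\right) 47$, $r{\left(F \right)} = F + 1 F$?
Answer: $- \frac{395}{1934} \approx -0.20424$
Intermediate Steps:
$r{\left(F \right)} = 2 F$ ($r{\left(F \right)} = F + F = 2 F$)
$a = -2538$ ($a = \left(-54\right) 47 = -2538$)
$\frac{a + s{\left(168 \right)}}{11604 + r{\left(0 \right)}} = \frac{-2538 + 168}{11604 + 2 \cdot 0} = - \frac{2370}{11604 + 0} = - \frac{2370}{11604} = \left(-2370\right) \frac{1}{11604} = - \frac{395}{1934}$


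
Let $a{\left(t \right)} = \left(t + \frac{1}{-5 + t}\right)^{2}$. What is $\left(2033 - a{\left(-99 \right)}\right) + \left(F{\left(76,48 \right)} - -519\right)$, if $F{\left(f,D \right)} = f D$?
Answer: $- \frac{38969009}{10816} \approx -3602.9$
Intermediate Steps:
$F{\left(f,D \right)} = D f$
$\left(2033 - a{\left(-99 \right)}\right) + \left(F{\left(76,48 \right)} - -519\right) = \left(2033 - \frac{\left(1 + \left(-99\right)^{2} - -495\right)^{2}}{\left(-5 - 99\right)^{2}}\right) + \left(48 \cdot 76 - -519\right) = \left(2033 - \frac{\left(1 + 9801 + 495\right)^{2}}{10816}\right) + \left(3648 + 519\right) = \left(2033 - \frac{10297^{2}}{10816}\right) + 4167 = \left(2033 - \frac{1}{10816} \cdot 106028209\right) + 4167 = \left(2033 - \frac{106028209}{10816}\right) + 4167 = - \frac{84039281}{10816} + 4167 = - \frac{38969009}{10816}$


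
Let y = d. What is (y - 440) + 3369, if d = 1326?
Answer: 4255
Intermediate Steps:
y = 1326
(y - 440) + 3369 = (1326 - 440) + 3369 = 886 + 3369 = 4255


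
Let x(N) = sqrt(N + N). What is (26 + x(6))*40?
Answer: 1040 + 80*sqrt(3) ≈ 1178.6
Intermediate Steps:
x(N) = sqrt(2)*sqrt(N) (x(N) = sqrt(2*N) = sqrt(2)*sqrt(N))
(26 + x(6))*40 = (26 + sqrt(2)*sqrt(6))*40 = (26 + 2*sqrt(3))*40 = 1040 + 80*sqrt(3)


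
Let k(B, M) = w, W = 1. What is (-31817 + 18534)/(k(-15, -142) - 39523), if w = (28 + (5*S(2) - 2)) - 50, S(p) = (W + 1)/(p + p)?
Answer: 26566/79089 ≈ 0.33590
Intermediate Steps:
S(p) = 1/p (S(p) = (1 + 1)/(p + p) = 2/((2*p)) = 2*(1/(2*p)) = 1/p)
w = -43/2 (w = (28 + (5/2 - 2)) - 50 = (28 + ½) - 50 = 57/2 - 50 = -43/2 ≈ -21.500)
k(B, M) = -43/2
(-31817 + 18534)/(k(-15, -142) - 39523) = (-31817 + 18534)/(-43/2 - 39523) = -13283/(-79089/2) = -13283*(-2/79089) = 26566/79089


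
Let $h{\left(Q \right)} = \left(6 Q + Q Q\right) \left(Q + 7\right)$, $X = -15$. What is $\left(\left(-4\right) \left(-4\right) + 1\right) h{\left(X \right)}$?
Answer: $-18360$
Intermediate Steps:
$h{\left(Q \right)} = \left(7 + Q\right) \left(Q^{2} + 6 Q\right)$ ($h{\left(Q \right)} = \left(6 Q + Q^{2}\right) \left(7 + Q\right) = \left(Q^{2} + 6 Q\right) \left(7 + Q\right) = \left(7 + Q\right) \left(Q^{2} + 6 Q\right)$)
$\left(\left(-4\right) \left(-4\right) + 1\right) h{\left(X \right)} = \left(\left(-4\right) \left(-4\right) + 1\right) \left(- 15 \left(42 + \left(-15\right)^{2} + 13 \left(-15\right)\right)\right) = \left(16 + 1\right) \left(- 15 \left(42 + 225 - 195\right)\right) = 17 \left(\left(-15\right) 72\right) = 17 \left(-1080\right) = -18360$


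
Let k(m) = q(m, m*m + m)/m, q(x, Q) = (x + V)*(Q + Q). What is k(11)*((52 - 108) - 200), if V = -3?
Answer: -49152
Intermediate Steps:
q(x, Q) = 2*Q*(-3 + x) (q(x, Q) = (x - 3)*(Q + Q) = (-3 + x)*(2*Q) = 2*Q*(-3 + x))
k(m) = 2*(-3 + m)*(m + m²)/m (k(m) = (2*(m*m + m)*(-3 + m))/m = (2*(m² + m)*(-3 + m))/m = (2*(m + m²)*(-3 + m))/m = (2*(-3 + m)*(m + m²))/m = 2*(-3 + m)*(m + m²)/m)
k(11)*((52 - 108) - 200) = (2*(1 + 11)*(-3 + 11))*((52 - 108) - 200) = (2*12*8)*(-56 - 200) = 192*(-256) = -49152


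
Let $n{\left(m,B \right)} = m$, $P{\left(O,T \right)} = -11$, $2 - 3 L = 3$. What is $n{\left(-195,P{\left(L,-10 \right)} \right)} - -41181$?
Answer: $40986$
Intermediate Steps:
$L = - \frac{1}{3}$ ($L = \frac{2}{3} - 1 = - \frac{1}{3} \approx -0.33333$)
$n{\left(-195,P{\left(L,-10 \right)} \right)} - -41181 = -195 - -41181 = -195 + 41181 = 40986$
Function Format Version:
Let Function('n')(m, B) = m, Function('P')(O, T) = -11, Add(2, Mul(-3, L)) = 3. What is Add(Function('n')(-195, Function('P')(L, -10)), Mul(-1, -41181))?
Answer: 40986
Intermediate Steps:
L = Rational(-1, 3) (L = Add(Rational(2, 3), Mul(Rational(-1, 3), 3)) = Add(Rational(2, 3), -1) = Rational(-1, 3) ≈ -0.33333)
Add(Function('n')(-195, Function('P')(L, -10)), Mul(-1, -41181)) = Add(-195, Mul(-1, -41181)) = Add(-195, 41181) = 40986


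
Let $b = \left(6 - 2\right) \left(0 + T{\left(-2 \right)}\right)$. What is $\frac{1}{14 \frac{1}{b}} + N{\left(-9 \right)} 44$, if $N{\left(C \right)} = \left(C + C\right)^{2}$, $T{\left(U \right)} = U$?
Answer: $\frac{99788}{7} \approx 14255.0$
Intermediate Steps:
$b = -8$ ($b = \left(6 - 2\right) \left(0 - 2\right) = 4 \left(-2\right) = -8$)
$N{\left(C \right)} = 4 C^{2}$ ($N{\left(C \right)} = \left(2 C\right)^{2} = 4 C^{2}$)
$\frac{1}{14 \frac{1}{b}} + N{\left(-9 \right)} 44 = \frac{1}{14 \frac{1}{-8}} + 4 \left(-9\right)^{2} \cdot 44 = \frac{1}{14 \left(- \frac{1}{8}\right)} + 4 \cdot 81 \cdot 44 = \frac{1}{- \frac{7}{4}} + 324 \cdot 44 = - \frac{4}{7} + 14256 = \frac{99788}{7}$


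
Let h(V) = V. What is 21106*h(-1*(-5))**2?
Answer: 527650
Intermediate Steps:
21106*h(-1*(-5))**2 = 21106*(-1*(-5))**2 = 21106*5**2 = 21106*25 = 527650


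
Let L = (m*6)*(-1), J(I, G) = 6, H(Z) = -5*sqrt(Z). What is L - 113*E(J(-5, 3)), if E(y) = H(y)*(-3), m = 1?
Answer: -6 - 1695*sqrt(6) ≈ -4157.9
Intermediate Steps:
L = -6 (L = (1*6)*(-1) = 6*(-1) = -6)
E(y) = 15*sqrt(y) (E(y) = -5*sqrt(y)*(-3) = 15*sqrt(y))
L - 113*E(J(-5, 3)) = -6 - 1695*sqrt(6)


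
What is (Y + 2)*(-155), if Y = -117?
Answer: 17825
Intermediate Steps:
(Y + 2)*(-155) = (-117 + 2)*(-155) = -115*(-155) = 17825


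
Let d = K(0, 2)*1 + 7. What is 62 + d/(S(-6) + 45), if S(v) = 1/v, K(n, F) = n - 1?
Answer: 16714/269 ≈ 62.134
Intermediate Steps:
K(n, F) = -1 + n
d = 6 (d = (-1 + 0)*1 + 7 = -1*1 + 7 = -1 + 7 = 6)
62 + d/(S(-6) + 45) = 62 + 6/(1/(-6) + 45) = 62 + 6/(-1/6 + 45) = 62 + 6/(269/6) = 62 + (6/269)*6 = 62 + 36/269 = 16714/269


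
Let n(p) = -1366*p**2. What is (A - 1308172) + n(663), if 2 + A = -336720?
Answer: -602096148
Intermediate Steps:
A = -336722 (A = -2 - 336720 = -336722)
(A - 1308172) + n(663) = (-336722 - 1308172) - 1366*663**2 = -1644894 - 1366*439569 = -1644894 - 600451254 = -602096148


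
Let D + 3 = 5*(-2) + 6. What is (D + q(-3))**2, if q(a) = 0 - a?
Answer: 16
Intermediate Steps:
q(a) = -a
D = -7 (D = -3 + (5*(-2) + 6) = -3 + (-10 + 6) = -3 - 4 = -7)
(D + q(-3))**2 = (-7 - 1*(-3))**2 = (-7 + 3)**2 = (-4)**2 = 16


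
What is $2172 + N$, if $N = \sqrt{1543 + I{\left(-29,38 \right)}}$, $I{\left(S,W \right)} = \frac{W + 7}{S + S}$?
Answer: $2172 + \frac{\sqrt{5188042}}{58} \approx 2211.3$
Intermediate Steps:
$I{\left(S,W \right)} = \frac{7 + W}{2 S}$
$N = \frac{\sqrt{5188042}}{58}$ ($N = \sqrt{1543 + \frac{7 + 38}{2 \left(-29\right)}} = \sqrt{1543 + \frac{1}{2} \left(- \frac{1}{29}\right) 45} = \sqrt{1543 - \frac{45}{58}} = \sqrt{\frac{89449}{58}} = \frac{\sqrt{5188042}}{58} \approx 39.271$)
$2172 + N = 2172 + \frac{\sqrt{5188042}}{58}$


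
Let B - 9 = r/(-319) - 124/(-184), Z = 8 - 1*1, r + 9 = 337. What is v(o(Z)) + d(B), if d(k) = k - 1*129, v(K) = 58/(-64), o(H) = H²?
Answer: -28470037/234784 ≈ -121.26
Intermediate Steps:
r = 328 (r = -9 + 337 = 328)
Z = 7 (Z = 8 - 1 = 7)
B = 126867/14674 (B = 9 + (328/(-319) - 124/(-184)) = 9 + (328*(-1/319) - 124*(-1/184)) = 9 + (-328/319 + 31/46) = 9 - 5199/14674 = 126867/14674 ≈ 8.6457)
v(K) = -29/32 (v(K) = 58*(-1/64) = -29/32)
d(k) = -129 + k (d(k) = k - 129 = -129 + k)
v(o(Z)) + d(B) = -29/32 + (-129 + 126867/14674) = -29/32 - 1766079/14674 = -28470037/234784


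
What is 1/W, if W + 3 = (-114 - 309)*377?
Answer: -1/159474 ≈ -6.2706e-6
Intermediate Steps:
W = -159474 (W = -3 + (-114 - 309)*377 = -3 - 423*377 = -3 - 159471 = -159474)
1/W = 1/(-159474) = -1/159474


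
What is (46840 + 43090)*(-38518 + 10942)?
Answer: -2479909680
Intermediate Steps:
(46840 + 43090)*(-38518 + 10942) = 89930*(-27576) = -2479909680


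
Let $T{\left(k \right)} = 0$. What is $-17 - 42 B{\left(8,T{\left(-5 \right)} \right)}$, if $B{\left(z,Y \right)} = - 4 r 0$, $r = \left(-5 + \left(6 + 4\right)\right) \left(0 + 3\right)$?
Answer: $-17$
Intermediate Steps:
$r = 15$ ($r = \left(-5 + 10\right) 3 = 5 \cdot 3 = 15$)
$B{\left(z,Y \right)} = 0$ ($B{\left(z,Y \right)} = \left(-4\right) 15 \cdot 0 = \left(-60\right) 0 = 0$)
$-17 - 42 B{\left(8,T{\left(-5 \right)} \right)} = -17 - 0 = -17 + 0 = -17$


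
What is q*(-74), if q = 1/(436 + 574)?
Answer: -37/505 ≈ -0.073267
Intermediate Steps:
q = 1/1010 ≈ 0.00099010
q*(-74) = (1/1010)*(-74) = -37/505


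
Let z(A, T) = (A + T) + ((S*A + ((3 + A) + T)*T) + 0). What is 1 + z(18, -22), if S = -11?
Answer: -179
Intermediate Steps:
z(A, T) = T - 10*A + T*(3 + A + T) (z(A, T) = (A + T) + ((-11*A + ((3 + A) + T)*T) + 0) = (A + T) + ((-11*A + (3 + A + T)*T) + 0) = (A + T) + ((-11*A + T*(3 + A + T)) + 0) = (A + T) + (-11*A + T*(3 + A + T)) = T - 10*A + T*(3 + A + T))
1 + z(18, -22) = 1 + ((-22)² - 10*18 + 4*(-22) + 18*(-22)) = 1 + (484 - 180 - 88 - 396) = 1 - 180 = -179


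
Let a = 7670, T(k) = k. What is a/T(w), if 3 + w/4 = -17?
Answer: -767/8 ≈ -95.875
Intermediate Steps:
w = -80 (w = -12 + 4*(-17) = -12 - 68 = -80)
a/T(w) = 7670/(-80) = 7670*(-1/80) = -767/8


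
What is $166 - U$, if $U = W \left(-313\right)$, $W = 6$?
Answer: $2044$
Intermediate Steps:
$U = -1878$ ($U = 6 \left(-313\right) = -1878$)
$166 - U = 166 - -1878 = 166 + 1878 = 2044$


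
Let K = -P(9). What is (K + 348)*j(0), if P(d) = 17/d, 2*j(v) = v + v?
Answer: 0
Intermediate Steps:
j(v) = v (j(v) = (v + v)/2 = (2*v)/2 = v)
K = -17/9 ≈ -1.8889
(K + 348)*j(0) = (-17/9 + 348)*0 = (3115/9)*0 = 0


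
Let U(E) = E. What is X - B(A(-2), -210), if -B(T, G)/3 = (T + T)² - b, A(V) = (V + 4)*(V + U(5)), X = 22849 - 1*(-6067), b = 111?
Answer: 29015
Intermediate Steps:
X = 28916 (X = 22849 + 6067 = 28916)
A(V) = (4 + V)*(5 + V) (A(V) = (V + 4)*(V + 5) = (4 + V)*(5 + V))
B(T, G) = 333 - 12*T² (B(T, G) = -3*((T + T)² - 1*111) = -3*((2*T)² - 111) = -3*(4*T² - 111) = -3*(-111 + 4*T²) = 333 - 12*T²)
X - B(A(-2), -210) = 28916 - (333 - 12*(20 + (-2)² + 9*(-2))²) = 28916 - (333 - 12*(20 + 4 - 18)²) = 28916 - (333 - 12*6²) = 28916 - (333 - 12*36) = 28916 - (333 - 432) = 28916 - 1*(-99) = 28916 + 99 = 29015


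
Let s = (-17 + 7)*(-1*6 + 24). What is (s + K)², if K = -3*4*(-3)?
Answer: 20736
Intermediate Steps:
s = -180 (s = -10*(-6 + 24) = -10*18 = -180)
K = 36 (K = -12*(-3) = 36)
(s + K)² = (-180 + 36)² = (-144)² = 20736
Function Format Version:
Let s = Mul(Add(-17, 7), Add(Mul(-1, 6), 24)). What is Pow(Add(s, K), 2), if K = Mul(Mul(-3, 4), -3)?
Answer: 20736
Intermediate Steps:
s = -180 (s = Mul(-10, Add(-6, 24)) = Mul(-10, 18) = -180)
K = 36 (K = Mul(-12, -3) = 36)
Pow(Add(s, K), 2) = Pow(Add(-180, 36), 2) = Pow(-144, 2) = 20736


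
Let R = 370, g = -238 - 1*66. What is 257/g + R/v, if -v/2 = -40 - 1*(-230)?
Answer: -553/304 ≈ -1.8191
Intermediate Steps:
g = -304 (g = -238 - 66 = -304)
v = -380 (v = -2*(-40 - 1*(-230)) = -2*(-40 + 230) = -2*190 = -380)
257/g + R/v = 257/(-304) + 370/(-380) = 257*(-1/304) + 370*(-1/380) = -257/304 - 37/38 = -553/304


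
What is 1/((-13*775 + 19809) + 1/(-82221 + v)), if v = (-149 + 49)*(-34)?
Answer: 78821/767243613 ≈ 0.00010273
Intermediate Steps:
v = 3400 (v = -100*(-34) = 3400)
1/((-13*775 + 19809) + 1/(-82221 + v)) = 1/((-13*775 + 19809) + 1/(-82221 + 3400)) = 1/((-10075 + 19809) + 1/(-78821)) = 1/(9734 - 1/78821) = 1/(767243613/78821) = 78821/767243613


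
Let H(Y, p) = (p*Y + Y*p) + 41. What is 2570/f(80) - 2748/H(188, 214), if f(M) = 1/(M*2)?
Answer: 11034551084/26835 ≈ 4.1120e+5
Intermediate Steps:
f(M) = 1/(2*M)
H(Y, p) = 41 + 2*Y*p (H(Y, p) = (Y*p + Y*p) + 41 = 2*Y*p + 41 = 41 + 2*Y*p)
2570/f(80) - 2748/H(188, 214) = 2570/(((1/2)/80)) - 2748/(41 + 2*188*214) = 2570/(((1/2)*(1/80))) - 2748/(41 + 80464) = 2570/(1/160) - 2748/80505 = 2570*160 - 2748*1/80505 = 411200 - 916/26835 = 11034551084/26835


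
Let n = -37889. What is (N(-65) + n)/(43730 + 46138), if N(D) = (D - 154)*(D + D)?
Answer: -9419/89868 ≈ -0.10481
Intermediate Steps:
N(D) = 2*D*(-154 + D) (N(D) = (-154 + D)*(2*D) = 2*D*(-154 + D))
(N(-65) + n)/(43730 + 46138) = (2*(-65)*(-154 - 65) - 37889)/(43730 + 46138) = (2*(-65)*(-219) - 37889)/89868 = (28470 - 37889)*(1/89868) = -9419*1/89868 = -9419/89868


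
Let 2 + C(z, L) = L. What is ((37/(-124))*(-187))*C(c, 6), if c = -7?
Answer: 6919/31 ≈ 223.19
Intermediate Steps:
C(z, L) = -2 + L
((37/(-124))*(-187))*C(c, 6) = ((37/(-124))*(-187))*(-2 + 6) = ((37*(-1/124))*(-187))*4 = -37/124*(-187)*4 = (6919/124)*4 = 6919/31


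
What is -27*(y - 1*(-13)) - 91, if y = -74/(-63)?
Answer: -3316/7 ≈ -473.71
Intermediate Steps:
y = 74/63 (y = -74*(-1/63) = 74/63 ≈ 1.1746)
-27*(y - 1*(-13)) - 91 = -27*(74/63 - 1*(-13)) - 91 = -27*(74/63 + 13) - 91 = -27*893/63 - 91 = -2679/7 - 91 = -3316/7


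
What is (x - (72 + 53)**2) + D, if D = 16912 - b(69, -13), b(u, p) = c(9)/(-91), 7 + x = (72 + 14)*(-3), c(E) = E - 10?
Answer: 93001/91 ≈ 1022.0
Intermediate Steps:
c(E) = -10 + E
x = -265 (x = -7 + (72 + 14)*(-3) = -7 + 86*(-3) = -7 - 258 = -265)
b(u, p) = 1/91 (b(u, p) = (-10 + 9)/(-91) = -1*(-1/91) = 1/91)
D = 1538991/91 (D = 16912 - 1*1/91 = 16912 - 1/91 = 1538991/91 ≈ 16912.)
(x - (72 + 53)**2) + D = (-265 - (72 + 53)**2) + 1538991/91 = (-265 - 1*125**2) + 1538991/91 = (-265 - 1*15625) + 1538991/91 = (-265 - 15625) + 1538991/91 = -15890 + 1538991/91 = 93001/91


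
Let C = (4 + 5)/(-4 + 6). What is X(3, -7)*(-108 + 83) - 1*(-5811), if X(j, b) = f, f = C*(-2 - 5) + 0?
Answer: 13197/2 ≈ 6598.5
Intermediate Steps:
C = 9/2 ≈ 4.5000
f = -63/2 (f = 9*(-2 - 5)/2 + 0 = (9/2)*(-7) + 0 = -63/2 + 0 = -63/2 ≈ -31.500)
X(j, b) = -63/2
X(3, -7)*(-108 + 83) - 1*(-5811) = -63*(-108 + 83)/2 - 1*(-5811) = -63/2*(-25) + 5811 = 1575/2 + 5811 = 13197/2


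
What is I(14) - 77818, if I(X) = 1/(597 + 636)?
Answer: -95949593/1233 ≈ -77818.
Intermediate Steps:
I(X) = 1/1233
I(14) - 77818 = 1/1233 - 77818 = -95949593/1233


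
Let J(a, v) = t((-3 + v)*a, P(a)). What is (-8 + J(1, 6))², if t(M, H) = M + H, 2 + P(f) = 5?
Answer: 4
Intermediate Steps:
P(f) = 3 (P(f) = -2 + 5 = 3)
t(M, H) = H + M
J(a, v) = 3 + a*(-3 + v) (J(a, v) = 3 + (-3 + v)*a = 3 + a*(-3 + v))
(-8 + J(1, 6))² = (-8 + (3 + 1*(-3 + 6)))² = (-8 + (3 + 1*3))² = (-8 + (3 + 3))² = (-8 + 6)² = (-2)² = 4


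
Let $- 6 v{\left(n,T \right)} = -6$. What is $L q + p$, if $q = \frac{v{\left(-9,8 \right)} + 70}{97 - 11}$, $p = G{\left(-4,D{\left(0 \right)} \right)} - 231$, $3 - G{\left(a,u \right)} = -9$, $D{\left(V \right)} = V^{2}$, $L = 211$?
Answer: $- \frac{3853}{86} \approx -44.802$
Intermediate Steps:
$v{\left(n,T \right)} = 1$ ($v{\left(n,T \right)} = \left(- \frac{1}{6}\right) \left(-6\right) = 1$)
$G{\left(a,u \right)} = 12$ ($G{\left(a,u \right)} = 3 - -9 = 3 + 9 = 12$)
$p = -219$ ($p = 12 - 231 = -219$)
$q = \frac{71}{86}$ ($q = \frac{1 + 70}{97 - 11} = \frac{71}{86} \approx 0.82558$)
$L q + p = 211 \cdot \frac{71}{86} - 219 = \frac{14981}{86} - 219 = - \frac{3853}{86}$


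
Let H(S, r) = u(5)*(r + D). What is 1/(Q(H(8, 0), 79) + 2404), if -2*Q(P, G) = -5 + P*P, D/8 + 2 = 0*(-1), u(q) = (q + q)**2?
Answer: -2/2555187 ≈ -7.8272e-7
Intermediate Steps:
u(q) = 4*q**2 (u(q) = (2*q)**2 = 4*q**2)
D = -16 (D = -16 + 8*(0*(-1)) = -16 + 8*0 = -16 + 0 = -16)
H(S, r) = -1600 + 100*r (H(S, r) = (4*5**2)*(r - 16) = (4*25)*(-16 + r) = 100*(-16 + r) = -1600 + 100*r)
Q(P, G) = 5/2 - P**2/2 (Q(P, G) = -(-5 + P*P)/2 = -(-5 + P**2)/2 = 5/2 - P**2/2)
1/(Q(H(8, 0), 79) + 2404) = 1/((5/2 - (-1600 + 100*0)**2/2) + 2404) = 1/((5/2 - (-1600 + 0)**2/2) + 2404) = 1/((5/2 - 1/2*(-1600)**2) + 2404) = 1/((5/2 - 1/2*2560000) + 2404) = 1/((5/2 - 1280000) + 2404) = 1/(-2559995/2 + 2404) = 1/(-2555187/2) = -2/2555187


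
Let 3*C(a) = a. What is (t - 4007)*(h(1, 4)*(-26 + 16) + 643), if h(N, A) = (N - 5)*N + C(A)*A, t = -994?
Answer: -3148963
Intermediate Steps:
C(a) = a/3
h(N, A) = A²/3 + N*(-5 + N) (h(N, A) = (N - 5)*N + (A/3)*A = (-5 + N)*N + A²/3 = N*(-5 + N) + A²/3 = A²/3 + N*(-5 + N))
(t - 4007)*(h(1, 4)*(-26 + 16) + 643) = (-994 - 4007)*((1² - 5*1 + (⅓)*4²)*(-26 + 16) + 643) = -5001*((1 - 5 + (⅓)*16)*(-10) + 643) = -5001*((1 - 5 + 16/3)*(-10) + 643) = -5001*((4/3)*(-10) + 643) = -5001*(-40/3 + 643) = -5001*1889/3 = -3148963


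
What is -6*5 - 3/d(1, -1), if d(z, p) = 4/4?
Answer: -33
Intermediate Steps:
d(z, p) = 1 (d(z, p) = 4*(1/4) = 1)
-6*5 - 3/d(1, -1) = -6*5 - 3/1 = -30 - 3*1 = -30 - 3 = -33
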